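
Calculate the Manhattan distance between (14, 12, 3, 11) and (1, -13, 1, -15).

Σ|x_i - y_i| = |14 - 1| + |12 - (-13)| + |3 - 1| + |11 - (-15)| = 13 + 25 + 2 + 26 = 66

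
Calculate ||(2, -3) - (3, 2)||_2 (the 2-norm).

(Σ|x_i - y_i|^2)^(1/2) = (|2 - 3|^2 + |-3 - 2|^2)^(1/2)
= (1^2 + 5^2)^(1/2) = (1 + 25)^(1/2) = (26)^(1/2) ≈ 5.099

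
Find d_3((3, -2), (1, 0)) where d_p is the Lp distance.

(Σ|x_i - y_i|^3)^(1/3) = (|3 - 1|^3 + |-2 - 0|^3)^(1/3)
= (2^3 + 2^3)^(1/3) = (8 + 8)^(1/3) = (16)^(1/3) ≈ 2.5198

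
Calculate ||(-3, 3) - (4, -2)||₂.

√(Σ(x_i - y_i)²) = √((-3 - 4)² + (3 - (-2))²)
= √((-7)² + 5²) = √(49 + 25) = √74 ≈ 8.6023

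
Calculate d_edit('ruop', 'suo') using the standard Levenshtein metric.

Let D[i][j] be the edit distance between the first i characters of 'ruop' and the first j characters of 'suo', with D[i][0] = i, D[0][j] = j, and D[i][j] = D[i-1][j-1] if the characters match, else 1 + min(D[i-1][j], D[i][j-1], D[i-1][j-1]). Filling the table (rows: prefixes of 'ruop', columns: prefixes of 'suo'):
     ε  s  u  o
  ε  0  1  2  3
  r  1  1  2  3
  u  2  2  1  2
  o  3  3  2  1
  p  4  4  3  2
The bottom-right entry gives D[4][3] = 2, so no sequence of fewer than 2 edits works. Backtracking through the table gives one optimal edit sequence (2 edits):
  ruop → suop (sub r→s @1)
  suop → suo (del p @4)
Edit distance = 2.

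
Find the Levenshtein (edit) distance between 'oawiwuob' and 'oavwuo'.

Let D[i][j] be the edit distance between the first i characters of 'oawiwuob' and the first j characters of 'oavwuo', with D[i][0] = i, D[0][j] = j, and D[i][j] = D[i-1][j-1] if the characters match, else 1 + min(D[i-1][j], D[i][j-1], D[i-1][j-1]). Filling the table (rows: prefixes of 'oawiwuob', columns: prefixes of 'oavwuo'):
     ε  o  a  v  w  u  o
  ε  0  1  2  3  4  5  6
  o  1  0  1  2  3  4  5
  a  2  1  0  1  2  3  4
  w  3  2  1  1  1  2  3
  i  4  3  2  2  2  2  3
  w  5  4  3  3  2  3  3
  u  6  5  4  4  3  2  3
  o  7  6  5  5  4  3  2
  b  8  7  6  6  5  4  3
The bottom-right entry gives D[8][6] = 3, so no sequence of fewer than 3 edits works. Backtracking through the table gives one optimal edit sequence (3 edits):
  oawiwuob → oaiwuob (del w @3)
  oaiwuob → oavwuob (sub i→v @3)
  oavwuob → oavwuo (del b @7)
Edit distance = 3.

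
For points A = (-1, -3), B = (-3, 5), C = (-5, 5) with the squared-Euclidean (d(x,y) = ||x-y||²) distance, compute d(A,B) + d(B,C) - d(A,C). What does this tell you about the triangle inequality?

d(A,B) = 2² + 8² = 68, d(B,C) = 2² + 0² = 4, d(A,C) = 4² + 8² = 80.
d(A,B) + d(B,C) - d(A,C) = 68 + 4 - 80 = 72 - 80 = -8. This is < 0, so the triangle inequality FAILS for these points (squared-Euclidean is not a metric).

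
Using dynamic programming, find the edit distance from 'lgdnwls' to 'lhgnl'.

Let D[i][j] be the edit distance between the first i characters of 'lgdnwls' and the first j characters of 'lhgnl', with D[i][0] = i, D[0][j] = j, and D[i][j] = D[i-1][j-1] if the characters match, else 1 + min(D[i-1][j], D[i][j-1], D[i-1][j-1]). Filling the table (rows: prefixes of 'lgdnwls', columns: prefixes of 'lhgnl'):
     ε  l  h  g  n  l
  ε  0  1  2  3  4  5
  l  1  0  1  2  3  4
  g  2  1  1  1  2  3
  d  3  2  2  2  2  3
  n  4  3  3  3  2  3
  w  5  4  4  4  3  3
  l  6  5  5  5  4  3
  s  7  6  6  6  5  4
The bottom-right entry gives D[7][5] = 4, so no sequence of fewer than 4 edits works. Backtracking through the table gives one optimal edit sequence (4 edits):
  lgdnwls → lhdnwls (sub g→h @2)
  lhdnwls → lhgnwls (sub d→g @3)
  lhgnwls → lhgnls (del w @5)
  lhgnls → lhgnl (del s @6)
Edit distance = 4.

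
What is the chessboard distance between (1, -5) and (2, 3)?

max(|x_i - y_i|) = max(|1 - 2|, |-5 - 3|) = max(1, 8) = 8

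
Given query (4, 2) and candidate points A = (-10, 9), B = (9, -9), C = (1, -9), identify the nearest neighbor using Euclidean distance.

Distances: d(A) ≈ 15.6525, d(B) ≈ 12.083, d(C) ≈ 11.4018. Nearest: C = (1, -9) with distance 11.4018.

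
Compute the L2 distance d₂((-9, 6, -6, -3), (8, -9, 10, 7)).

√(Σ(x_i - y_i)²) = √((-9 - 8)² + (6 - (-9))² + (-6 - 10)² + (-3 - 7)²)
= √((-17)² + 15² + (-16)² + (-10)²) = √(289 + 225 + 256 + 100) = √870 ≈ 29.4958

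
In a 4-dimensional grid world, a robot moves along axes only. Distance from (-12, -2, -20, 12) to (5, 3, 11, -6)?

Σ|x_i - y_i| = |-12 - 5| + |-2 - 3| + |-20 - 11| + |12 - (-6)| = 17 + 5 + 31 + 18 = 71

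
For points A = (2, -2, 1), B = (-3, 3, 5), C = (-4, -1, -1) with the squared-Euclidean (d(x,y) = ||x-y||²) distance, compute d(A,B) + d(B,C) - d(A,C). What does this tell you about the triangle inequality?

d(A,B) = 5² + 5² + 4² = 66, d(B,C) = 1² + 4² + 6² = 53, d(A,C) = 6² + 1² + 2² = 41.
d(A,B) + d(B,C) - d(A,C) = 66 + 53 - 41 = 119 - 41 = 78. This is ≥ 0, so the triangle inequality holds for these points.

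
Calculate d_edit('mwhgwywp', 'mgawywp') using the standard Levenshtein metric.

Let D[i][j] be the edit distance between the first i characters of 'mwhgwywp' and the first j characters of 'mgawywp', with D[i][0] = i, D[0][j] = j, and D[i][j] = D[i-1][j-1] if the characters match, else 1 + min(D[i-1][j], D[i][j-1], D[i-1][j-1]). Filling the table (rows: prefixes of 'mwhgwywp', columns: prefixes of 'mgawywp'):
     ε  m  g  a  w  y  w  p
  ε  0  1  2  3  4  5  6  7
  m  1  0  1  2  3  4  5  6
  w  2  1  1  2  2  3  4  5
  h  3  2  2  2  3  3  4  5
  g  4  3  2  3  3  4  4  5
  w  5  4  3  3  3  4  4  5
  y  6  5  4  4  4  3  4  5
  w  7  6  5  5  4  4  3  4
  p  8  7  6  6  5  5  4  3
The bottom-right entry gives D[8][7] = 3, so no sequence of fewer than 3 edits works. Backtracking through the table gives one optimal edit sequence (3 edits):
  mwhgwywp → mhgwywp (del w @2)
  mhgwywp → mggwywp (sub h→g @2)
  mggwywp → mgawywp (sub g→a @3)
Edit distance = 3.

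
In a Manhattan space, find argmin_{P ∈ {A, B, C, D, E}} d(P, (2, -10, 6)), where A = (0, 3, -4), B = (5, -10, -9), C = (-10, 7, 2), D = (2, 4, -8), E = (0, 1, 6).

Distances: d(A) = 25, d(B) = 18, d(C) = 33, d(D) = 28, d(E) = 13. Nearest: E = (0, 1, 6) with distance 13.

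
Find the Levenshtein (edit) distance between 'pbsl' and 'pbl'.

Let D[i][j] be the edit distance between the first i characters of 'pbsl' and the first j characters of 'pbl', with D[i][0] = i, D[0][j] = j, and D[i][j] = D[i-1][j-1] if the characters match, else 1 + min(D[i-1][j], D[i][j-1], D[i-1][j-1]). Filling the table (rows: prefixes of 'pbsl', columns: prefixes of 'pbl'):
     ε  p  b  l
  ε  0  1  2  3
  p  1  0  1  2
  b  2  1  0  1
  s  3  2  1  1
  l  4  3  2  1
The bottom-right entry gives D[4][3] = 1, so no sequence of fewer than 1 edit works. Backtracking through the table gives one optimal edit sequence (1 edit):
  pbsl → pbl (del s @3)
Edit distance = 1.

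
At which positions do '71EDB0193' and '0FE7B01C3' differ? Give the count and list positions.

Differing positions: 1, 2, 4, 8. Hamming distance = 4.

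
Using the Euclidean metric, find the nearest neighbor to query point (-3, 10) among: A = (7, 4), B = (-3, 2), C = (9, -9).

Distances: d(A) ≈ 11.6619, d(B) = 8, d(C) ≈ 22.4722. Nearest: B = (-3, 2) with distance 8.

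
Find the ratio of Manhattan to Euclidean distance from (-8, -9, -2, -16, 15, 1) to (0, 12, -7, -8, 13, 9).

L1 = |-8 - 0| + |-9 - 12| + |-2 - (-7)| + |-16 - (-8)| + |15 - 13| + |1 - 9| = 8 + 21 + 5 + 8 + 2 + 8 = 52
L2 = √(8² + 21² + 5² + 8² + 2² + 8²) = √662 ≈ 25.7294
L1 ≥ L2 always (equality iff movement is along one axis); L1 > L2 here.
Ratio L1/L2 = 52/√662 ≈ 2.021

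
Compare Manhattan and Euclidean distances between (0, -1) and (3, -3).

L1 = |0 - 3| + |-1 - (-3)| = 3 + 2 = 5
L2 = √(3² + 2²) = √13 ≈ 3.6056
L1 ≥ L2 always (equality iff movement is along one axis); L1 > L2 here.
Ratio L1/L2 = 5/√13 ≈ 1.3868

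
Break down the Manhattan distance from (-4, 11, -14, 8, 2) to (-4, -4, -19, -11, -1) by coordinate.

Σ|x_i - y_i| = |-4 - (-4)| + |11 - (-4)| + |-14 - (-19)| + |8 - (-11)| + |2 - (-1)| = 0 + 15 + 5 + 19 + 3 = 42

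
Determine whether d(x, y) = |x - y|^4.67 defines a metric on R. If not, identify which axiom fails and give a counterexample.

No. d(x,y) = |x-y|^4.67 fails the triangle inequality since p = 4.67 > 1. Counterexample: x = 3, y = 8, z = 20. d(x,z) = |3 - 20|^4.67 = 17^4.67 ≈ 557437.8614, but d(x,y) + d(y,z) = 5^4.67 + 12^4.67 ≈ 1837.3417 + 109591.3859 = 111428.7276. Since 557437.8614 > 111428.7276, the triangle inequality is violated.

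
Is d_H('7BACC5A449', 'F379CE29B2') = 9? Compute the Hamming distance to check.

Differing positions: 1, 2, 3, 4, 6, 7, 8, 9, 10. Hamming distance = 9, so the claim is true.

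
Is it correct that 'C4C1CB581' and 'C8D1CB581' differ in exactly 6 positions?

Differing positions: 2, 3. Hamming distance = 2, so the claim that d_H = 6 is false.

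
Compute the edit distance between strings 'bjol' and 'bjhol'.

Let D[i][j] be the edit distance between the first i characters of 'bjol' and the first j characters of 'bjhol', with D[i][0] = i, D[0][j] = j, and D[i][j] = D[i-1][j-1] if the characters match, else 1 + min(D[i-1][j], D[i][j-1], D[i-1][j-1]). Filling the table (rows: prefixes of 'bjol', columns: prefixes of 'bjhol'):
     ε  b  j  h  o  l
  ε  0  1  2  3  4  5
  b  1  0  1  2  3  4
  j  2  1  0  1  2  3
  o  3  2  1  1  1  2
  l  4  3  2  2  2  1
The bottom-right entry gives D[4][5] = 1, so no sequence of fewer than 1 edit works. Backtracking through the table gives one optimal edit sequence (1 edit):
  bjol → bjhol (ins h @3)
Edit distance = 1.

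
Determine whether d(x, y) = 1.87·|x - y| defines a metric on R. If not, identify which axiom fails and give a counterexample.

Yes. Since |x - y| is a metric on R and 1.87 > 0, the positive scalar multiple 1.87·|x - y| is also a metric: scaling by a positive constant preserves non-negativity, identity (d=0 ⟺ |x-y|=0 ⟺ x=y), symmetry, and the triangle inequality.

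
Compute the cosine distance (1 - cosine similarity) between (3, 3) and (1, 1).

With u = (3, 3), v = (1, 1):
u·v = 3·1 + 3·1 = 3 + 3 = 6.
|u| = √(3² + 3²) = √18, |v| = √(1² + 1²) = √2, so |u||v| = √(18·2) = √36 = 6.
cos θ = (u·v)/(|u||v|) = 6/6 = 1
Cosine distance = 1 - cos θ = 1 - 1 = 0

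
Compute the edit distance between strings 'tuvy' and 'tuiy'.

Let D[i][j] be the edit distance between the first i characters of 'tuvy' and the first j characters of 'tuiy', with D[i][0] = i, D[0][j] = j, and D[i][j] = D[i-1][j-1] if the characters match, else 1 + min(D[i-1][j], D[i][j-1], D[i-1][j-1]). Filling the table (rows: prefixes of 'tuvy', columns: prefixes of 'tuiy'):
     ε  t  u  i  y
  ε  0  1  2  3  4
  t  1  0  1  2  3
  u  2  1  0  1  2
  v  3  2  1  1  2
  y  4  3  2  2  1
The bottom-right entry gives D[4][4] = 1, so no sequence of fewer than 1 edit works. Backtracking through the table gives one optimal edit sequence (1 edit):
  tuvy → tuiy (sub v→i @3)
Edit distance = 1.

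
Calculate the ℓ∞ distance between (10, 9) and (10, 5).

max(|x_i - y_i|) = max(|10 - 10|, |9 - 5|) = max(0, 4) = 4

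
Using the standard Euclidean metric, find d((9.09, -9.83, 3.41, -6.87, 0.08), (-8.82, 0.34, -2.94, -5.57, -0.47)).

√(Σ(x_i - y_i)²) = √((9.09 - (-8.82))² + (-9.83 - 0.34)² + (3.41 - (-2.94))² + (-6.87 - (-5.57))² + (0.08 - (-0.47))²)
= √(17.91² + (-10.17)² + 6.35² + (-1.3)² + 0.55²) = √(320.7681 + 103.4289 + 40.3225 + 1.69 + 0.3025) = √466.512 ≈ 21.5989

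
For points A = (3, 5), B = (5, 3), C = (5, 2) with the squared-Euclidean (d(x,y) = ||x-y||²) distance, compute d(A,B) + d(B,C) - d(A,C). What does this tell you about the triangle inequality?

d(A,B) = 2² + 2² = 8, d(B,C) = 0² + 1² = 1, d(A,C) = 2² + 3² = 13.
d(A,B) + d(B,C) - d(A,C) = 8 + 1 - 13 = 9 - 13 = -4. This is < 0, so the triangle inequality FAILS for these points (squared-Euclidean is not a metric).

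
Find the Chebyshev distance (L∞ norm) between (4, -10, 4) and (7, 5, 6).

max(|x_i - y_i|) = max(|4 - 7|, |-10 - 5|, |4 - 6|) = max(3, 15, 2) = 15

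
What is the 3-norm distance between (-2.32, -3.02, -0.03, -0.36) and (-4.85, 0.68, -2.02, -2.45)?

(Σ|x_i - y_i|^3)^(1/3) = (|-2.32 - (-4.85)|^3 + |-3.02 - 0.68|^3 + |-0.03 - (-2.02)|^3 + |-0.36 - (-2.45)|^3)^(1/3)
= (2.53^3 + 3.7^3 + 1.99^3 + 2.09^3)^(1/3) ≈ (16.1943 + 50.653 + 7.8806 + 9.1293)^(1/3) = (83.8572)^(1/3) ≈ 4.377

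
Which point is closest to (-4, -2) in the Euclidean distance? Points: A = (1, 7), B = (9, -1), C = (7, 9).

Distances: d(A) ≈ 10.2956, d(B) ≈ 13.0384, d(C) ≈ 15.5563. Nearest: A = (1, 7) with distance 10.2956.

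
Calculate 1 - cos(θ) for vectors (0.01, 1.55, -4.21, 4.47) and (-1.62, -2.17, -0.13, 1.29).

With u = (0.01, 1.55, -4.21, 4.47), v = (-1.62, -2.17, -0.13, 1.29):
u·v = 0.01·(-1.62) + 1.55·(-2.17) + (-4.21)·(-0.13) + 4.47·1.29 = (-0.0162) + (-3.3635) + 0.5473 + 5.7663 = 2.9339.
|u| = √(0.01² + 1.55² + (-4.21)² + 4.47²) = √(0.0001 + 2.4025 + 17.7241 + 19.9809) = √40.1076, |v| = √((-1.62)² + (-2.17)² + (-0.13)² + 1.29²) = √(2.6244 + 4.7089 + 0.0169 + 1.6641) = √9.0143.
cos θ = (u·v)/(|u||v|) = 2.9339/(√40.1076·√9.0143) ≈ 0.1543
Cosine distance = 1 - cos θ ≈ 1 - 0.1543 = 0.8457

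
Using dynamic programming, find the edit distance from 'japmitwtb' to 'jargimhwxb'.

Let D[i][j] be the edit distance between the first i characters of 'japmitwtb' and the first j characters of 'jargimhwxb', with D[i][0] = i, D[0][j] = j, and D[i][j] = D[i-1][j-1] if the characters match, else 1 + min(D[i-1][j], D[i][j-1], D[i-1][j-1]). Filling the table (rows: prefixes of 'japmitwtb', columns: prefixes of 'jargimhwxb'):
     ε  j  a  r  g  i  m  h  w  x  b
  ε  0  1  2  3  4  5  6  7  8  9 10
  j  1  0  1  2  3  4  5  6  7  8  9
  a  2  1  0  1  2  3  4  5  6  7  8
  p  3  2  1  1  2  3  4  5  6  7  8
  m  4  3  2  2  2  3  3  4  5  6  7
  i  5  4  3  3  3  2  3  4  5  6  7
  t  6  5  4  4  4  3  3  4  5  6  7
  w  7  6  5  5  5  4  4  4  4  5  6
  t  8  7  6  6  6  5  5  5  5  5  6
  b  9  8  7  7  7  6  6  6  6  6  5
The bottom-right entry gives D[9][10] = 5, so no sequence of fewer than 5 edits works. Backtracking through the table gives one optimal edit sequence (5 edits):
  japmitwtb → jarmitwtb (sub p→r @3)
  jarmitwtb → jargitwtb (sub m→g @4)
  jargitwtb → jargimtwtb (ins m @6)
  jargimtwtb → jargimhwtb (sub t→h @7)
  jargimhwtb → jargimhwxb (sub t→x @9)
Edit distance = 5.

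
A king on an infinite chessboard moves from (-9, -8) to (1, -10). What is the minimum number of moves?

max(|x_i - y_i|) = max(|-9 - 1|, |-8 - (-10)|) = max(10, 2) = 10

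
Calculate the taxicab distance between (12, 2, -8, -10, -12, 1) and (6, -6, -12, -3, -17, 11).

Σ|x_i - y_i| = |12 - 6| + |2 - (-6)| + |-8 - (-12)| + |-10 - (-3)| + |-12 - (-17)| + |1 - 11| = 6 + 8 + 4 + 7 + 5 + 10 = 40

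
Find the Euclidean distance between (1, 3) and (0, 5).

√(Σ(x_i - y_i)²) = √((1 - 0)² + (3 - 5)²)
= √(1² + (-2)²) = √(1 + 4) = √5 ≈ 2.2361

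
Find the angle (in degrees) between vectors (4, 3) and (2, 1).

With u = (4, 3), v = (2, 1):
u·v = 4·2 + 3·1 = 8 + 3 = 11.
|u| = √(4² + 3²) = √25, |v| = √(2² + 1²) = √5, so |u||v| = √(25·5) = √125.
cos θ = (u·v)/(|u||v|) = 11/√125 ≈ 0.98387
θ = arccos(0.98387) ≈ 10.3°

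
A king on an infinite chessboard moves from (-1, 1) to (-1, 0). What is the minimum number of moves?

max(|x_i - y_i|) = max(|-1 - (-1)|, |1 - 0|) = max(0, 1) = 1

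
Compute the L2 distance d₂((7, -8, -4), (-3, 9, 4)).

√(Σ(x_i - y_i)²) = √((7 - (-3))² + (-8 - 9)² + (-4 - 4)²)
= √(10² + (-17)² + (-8)²) = √(100 + 289 + 64) = √453 ≈ 21.2838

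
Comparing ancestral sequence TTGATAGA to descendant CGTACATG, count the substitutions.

Differing positions: 1, 2, 3, 5, 7, 8. Hamming distance = 6.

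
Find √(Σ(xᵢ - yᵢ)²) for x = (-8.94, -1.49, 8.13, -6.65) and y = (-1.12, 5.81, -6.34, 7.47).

√(Σ(x_i - y_i)²) = √((-8.94 - (-1.12))² + (-1.49 - 5.81)² + (8.13 - (-6.34))² + (-6.65 - 7.47)²)
= √((-7.82)² + (-7.3)² + 14.47² + (-14.12)²) = √(61.1524 + 53.29 + 209.3809 + 199.3744) = √523.1977 ≈ 22.8735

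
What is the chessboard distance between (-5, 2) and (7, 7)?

max(|x_i - y_i|) = max(|-5 - 7|, |2 - 7|) = max(12, 5) = 12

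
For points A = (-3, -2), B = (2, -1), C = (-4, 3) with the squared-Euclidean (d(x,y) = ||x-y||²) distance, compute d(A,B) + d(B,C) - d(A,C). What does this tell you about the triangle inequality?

d(A,B) = 5² + 1² = 26, d(B,C) = 6² + 4² = 52, d(A,C) = 1² + 5² = 26.
d(A,B) + d(B,C) - d(A,C) = 26 + 52 - 26 = 78 - 26 = 52. This is ≥ 0, so the triangle inequality holds for these points.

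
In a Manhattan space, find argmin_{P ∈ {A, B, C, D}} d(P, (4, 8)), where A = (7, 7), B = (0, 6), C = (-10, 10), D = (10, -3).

Distances: d(A) = 4, d(B) = 6, d(C) = 16, d(D) = 17. Nearest: A = (7, 7) with distance 4.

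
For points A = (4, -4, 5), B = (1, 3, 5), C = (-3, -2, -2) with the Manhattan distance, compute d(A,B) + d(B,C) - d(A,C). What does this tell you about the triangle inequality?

d(A,B) = 3 + 7 + 0 = 10, d(B,C) = 4 + 5 + 7 = 16, d(A,C) = 7 + 2 + 7 = 16.
d(A,B) + d(B,C) - d(A,C) = 10 + 16 - 16 = 26 - 16 = 10. This is ≥ 0, so the triangle inequality holds for these points.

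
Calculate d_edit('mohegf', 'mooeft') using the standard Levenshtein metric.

Let D[i][j] be the edit distance between the first i characters of 'mohegf' and the first j characters of 'mooeft', with D[i][0] = i, D[0][j] = j, and D[i][j] = D[i-1][j-1] if the characters match, else 1 + min(D[i-1][j], D[i][j-1], D[i-1][j-1]). Filling the table (rows: prefixes of 'mohegf', columns: prefixes of 'mooeft'):
     ε  m  o  o  e  f  t
  ε  0  1  2  3  4  5  6
  m  1  0  1  2  3  4  5
  o  2  1  0  1  2  3  4
  h  3  2  1  1  2  3  4
  e  4  3  2  2  1  2  3
  g  5  4  3  3  2  2  3
  f  6  5  4  4  3  2  3
The bottom-right entry gives D[6][6] = 3, so no sequence of fewer than 3 edits works. Backtracking through the table gives one optimal edit sequence (3 edits):
  mohegf → mooegf (sub h→o @3)
  mooegf → mooeff (sub g→f @5)
  mooeff → mooeft (sub f→t @6)
Edit distance = 3.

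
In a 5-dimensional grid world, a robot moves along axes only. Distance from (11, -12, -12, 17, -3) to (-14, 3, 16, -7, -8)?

Σ|x_i - y_i| = |11 - (-14)| + |-12 - 3| + |-12 - 16| + |17 - (-7)| + |-3 - (-8)| = 25 + 15 + 28 + 24 + 5 = 97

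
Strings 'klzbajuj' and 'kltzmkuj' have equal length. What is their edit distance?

Let D[i][j] be the edit distance between the first i characters of 'klzbajuj' and the first j characters of 'kltzmkuj', with D[i][0] = i, D[0][j] = j, and D[i][j] = D[i-1][j-1] if the characters match, else 1 + min(D[i-1][j], D[i][j-1], D[i-1][j-1]). Filling the table (rows: prefixes of 'klzbajuj', columns: prefixes of 'kltzmkuj'):
     ε  k  l  t  z  m  k  u  j
  ε  0  1  2  3  4  5  6  7  8
  k  1  0  1  2  3  4  5  6  7
  l  2  1  0  1  2  3  4  5  6
  z  3  2  1  1  1  2  3  4  5
  b  4  3  2  2  2  2  3  4  5
  a  5  4  3  3  3  3  3  4  5
  j  6  5  4  4  4  4  4  4  4
  u  7  6  5  5  5  5  5  4  5
  j  8  7  6  6  6  6  6  5  4
The bottom-right entry gives D[8][8] = 4, so no sequence of fewer than 4 edits works. Backtracking through the table gives one optimal edit sequence (4 edits):
  klzbajuj → kltbajuj (sub z→t @3)
  kltbajuj → kltzajuj (sub b→z @4)
  kltzajuj → kltzmjuj (sub a→m @5)
  kltzmjuj → kltzmkuj (sub j→k @6)
Edit distance = 4.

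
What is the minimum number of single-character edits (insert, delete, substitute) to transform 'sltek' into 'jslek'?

Let D[i][j] be the edit distance between the first i characters of 'sltek' and the first j characters of 'jslek', with D[i][0] = i, D[0][j] = j, and D[i][j] = D[i-1][j-1] if the characters match, else 1 + min(D[i-1][j], D[i][j-1], D[i-1][j-1]). Filling the table (rows: prefixes of 'sltek', columns: prefixes of 'jslek'):
     ε  j  s  l  e  k
  ε  0  1  2  3  4  5
  s  1  1  1  2  3  4
  l  2  2  2  1  2  3
  t  3  3  3  2  2  3
  e  4  4  4  3  2  3
  k  5  5  5  4  3  2
The bottom-right entry gives D[5][5] = 2, so no sequence of fewer than 2 edits works. Backtracking through the table gives one optimal edit sequence (2 edits):
  sltek → jsltek (ins j @1)
  jsltek → jslek (del t @4)
Edit distance = 2.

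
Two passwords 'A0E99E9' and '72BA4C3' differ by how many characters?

Differing positions: 1, 2, 3, 4, 5, 6, 7. Hamming distance = 7.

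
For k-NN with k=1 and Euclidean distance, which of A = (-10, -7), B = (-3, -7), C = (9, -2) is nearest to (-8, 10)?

Distances: d(A) ≈ 17.1172, d(B) ≈ 17.72, d(C) ≈ 20.8087. Nearest: A = (-10, -7) with distance 17.1172.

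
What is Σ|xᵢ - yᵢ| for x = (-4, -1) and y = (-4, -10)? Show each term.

Σ|x_i - y_i| = |-4 - (-4)| + |-1 - (-10)| = 0 + 9 = 9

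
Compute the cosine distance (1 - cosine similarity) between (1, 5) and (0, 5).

With u = (1, 5), v = (0, 5):
u·v = 1·0 + 5·5 = 0 + 25 = 25.
|u| = √(1² + 5²) = √26, |v| = √(0² + 5²) = √25, so |u||v| = √(26·25) = √650.
cos θ = (u·v)/(|u||v|) = 25/√650 ≈ 0.9806
Cosine distance = 1 - cos θ ≈ 1 - 0.9806 = 0.0194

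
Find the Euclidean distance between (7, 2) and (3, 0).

√(Σ(x_i - y_i)²) = √((7 - 3)² + (2 - 0)²)
= √(4² + 2²) = √(16 + 4) = √20 ≈ 4.4721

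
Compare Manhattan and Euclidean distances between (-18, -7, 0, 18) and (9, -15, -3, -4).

L1 = |-18 - 9| + |-7 - (-15)| + |0 - (-3)| + |18 - (-4)| = 27 + 8 + 3 + 22 = 60
L2 = √(27² + 8² + 3² + 22²) = √1286 ≈ 35.8608
L1 ≥ L2 always (equality iff movement is along one axis); L1 > L2 here.
Ratio L1/L2 = 60/√1286 ≈ 1.6731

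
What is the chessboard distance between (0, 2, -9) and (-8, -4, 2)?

max(|x_i - y_i|) = max(|0 - (-8)|, |2 - (-4)|, |-9 - 2|) = max(8, 6, 11) = 11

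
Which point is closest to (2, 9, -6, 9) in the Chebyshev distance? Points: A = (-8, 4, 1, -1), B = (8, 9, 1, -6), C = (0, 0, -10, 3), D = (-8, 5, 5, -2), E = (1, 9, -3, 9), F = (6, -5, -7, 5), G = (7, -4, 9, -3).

Distances: d(A) = 10, d(B) = 15, d(C) = 9, d(D) = 11, d(E) = 3, d(F) = 14, d(G) = 15. Nearest: E = (1, 9, -3, 9) with distance 3.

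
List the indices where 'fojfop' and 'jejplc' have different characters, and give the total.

Differing positions: 1, 2, 4, 5, 6. Hamming distance = 5.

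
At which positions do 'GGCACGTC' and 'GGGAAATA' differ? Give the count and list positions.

Differing positions: 3, 5, 6, 8. Hamming distance = 4.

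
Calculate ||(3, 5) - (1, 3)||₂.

√(Σ(x_i - y_i)²) = √((3 - 1)² + (5 - 3)²)
= √(2² + 2²) = √(4 + 4) = √8 ≈ 2.8284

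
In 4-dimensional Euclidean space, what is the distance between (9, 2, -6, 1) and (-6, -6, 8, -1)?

√(Σ(x_i - y_i)²) = √((9 - (-6))² + (2 - (-6))² + (-6 - 8)² + (1 - (-1))²)
= √(15² + 8² + (-14)² + 2²) = √(225 + 64 + 196 + 4) = √489 ≈ 22.1133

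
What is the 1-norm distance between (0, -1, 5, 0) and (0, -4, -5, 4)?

Σ|x_i - y_i| = |0 - 0| + |-1 - (-4)| + |5 - (-5)| + |0 - 4| = 0 + 3 + 10 + 4 = 17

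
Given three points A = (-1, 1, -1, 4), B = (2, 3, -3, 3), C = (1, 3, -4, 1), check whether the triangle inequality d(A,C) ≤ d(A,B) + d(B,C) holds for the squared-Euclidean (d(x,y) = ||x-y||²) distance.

d(A,B) = 3² + 2² + 2² + 1² = 18, d(B,C) = 1² + 0² + 1² + 2² = 6, d(A,C) = 2² + 2² + 3² + 3² = 26.
d(A,C) = 26 > 18 + 6 = 24. Triangle inequality is VIOLATED. (Squared-Euclidean is not a metric — this is a counterexample.)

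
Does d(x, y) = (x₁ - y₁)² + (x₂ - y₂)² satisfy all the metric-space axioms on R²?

No. The squared Euclidean distance fails the triangle inequality. Counterexample: x = (0, 0), y = (2, 1), z = (4, 2). d(x,z) = 4² + 2² = 20, but d(x,y) + d(y,z) = (2² + 1²) + (2² + 1²) = 5 + 5 = 10. Since 20 > 10, the triangle inequality is violated. (Note: √d, the ordinary Euclidean distance, IS a metric.)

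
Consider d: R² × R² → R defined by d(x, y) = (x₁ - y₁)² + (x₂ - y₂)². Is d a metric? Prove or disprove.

No. The squared Euclidean distance fails the triangle inequality. Counterexample: x = (0, 0), y = (4, 5), z = (8, 10). d(x,z) = 8² + 10² = 164, but d(x,y) + d(y,z) = (4² + 5²) + (4² + 5²) = 41 + 41 = 82. Since 164 > 82, the triangle inequality is violated. (Note: √d, the ordinary Euclidean distance, IS a metric.)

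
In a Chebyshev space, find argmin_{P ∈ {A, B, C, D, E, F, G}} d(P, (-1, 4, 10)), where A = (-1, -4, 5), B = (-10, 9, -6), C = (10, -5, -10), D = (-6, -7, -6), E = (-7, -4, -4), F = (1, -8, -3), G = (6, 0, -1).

Distances: d(A) = 8, d(B) = 16, d(C) = 20, d(D) = 16, d(E) = 14, d(F) = 13, d(G) = 11. Nearest: A = (-1, -4, 5) with distance 8.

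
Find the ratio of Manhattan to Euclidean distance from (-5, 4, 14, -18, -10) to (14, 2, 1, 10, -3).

L1 = |-5 - 14| + |4 - 2| + |14 - 1| + |-18 - 10| + |-10 - (-3)| = 19 + 2 + 13 + 28 + 7 = 69
L2 = √(19² + 2² + 13² + 28² + 7²) = √1367 ≈ 36.973
L1 ≥ L2 always (equality iff movement is along one axis); L1 > L2 here.
Ratio L1/L2 = 69/√1367 ≈ 1.8662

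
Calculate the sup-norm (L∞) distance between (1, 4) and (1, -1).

max(|x_i - y_i|) = max(|1 - 1|, |4 - (-1)|) = max(0, 5) = 5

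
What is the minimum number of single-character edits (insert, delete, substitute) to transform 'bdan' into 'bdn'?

Let D[i][j] be the edit distance between the first i characters of 'bdan' and the first j characters of 'bdn', with D[i][0] = i, D[0][j] = j, and D[i][j] = D[i-1][j-1] if the characters match, else 1 + min(D[i-1][j], D[i][j-1], D[i-1][j-1]). Filling the table (rows: prefixes of 'bdan', columns: prefixes of 'bdn'):
     ε  b  d  n
  ε  0  1  2  3
  b  1  0  1  2
  d  2  1  0  1
  a  3  2  1  1
  n  4  3  2  1
The bottom-right entry gives D[4][3] = 1, so no sequence of fewer than 1 edit works. Backtracking through the table gives one optimal edit sequence (1 edit):
  bdan → bdn (del a @3)
Edit distance = 1.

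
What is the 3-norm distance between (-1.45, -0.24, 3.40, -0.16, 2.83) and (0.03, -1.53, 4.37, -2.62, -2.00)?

(Σ|x_i - y_i|^3)^(1/3) = (|-1.45 - 0.03|^3 + |-0.24 - (-1.53)|^3 + |3.4 - 4.37|^3 + |-0.16 - (-2.62)|^3 + |2.83 - (-2)|^3)^(1/3)
= (1.48^3 + 1.29^3 + 0.97^3 + 2.46^3 + 4.83^3)^(1/3) ≈ (3.2418 + 2.1467 + 0.9127 + 14.8869 + 112.6786)^(1/3) = (133.8667)^(1/3) ≈ 5.1155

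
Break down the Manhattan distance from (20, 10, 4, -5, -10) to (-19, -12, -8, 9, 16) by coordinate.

Σ|x_i - y_i| = |20 - (-19)| + |10 - (-12)| + |4 - (-8)| + |-5 - 9| + |-10 - 16| = 39 + 22 + 12 + 14 + 26 = 113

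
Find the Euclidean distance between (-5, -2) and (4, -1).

√(Σ(x_i - y_i)²) = √((-5 - 4)² + (-2 - (-1))²)
= √((-9)² + (-1)²) = √(81 + 1) = √82 ≈ 9.0554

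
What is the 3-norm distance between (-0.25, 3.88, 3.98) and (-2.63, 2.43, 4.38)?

(Σ|x_i - y_i|^3)^(1/3) = (|-0.25 - (-2.63)|^3 + |3.88 - 2.43|^3 + |3.98 - 4.38|^3)^(1/3)
= (2.38^3 + 1.45^3 + 0.4^3)^(1/3) ≈ (13.4813 + 3.0486 + 0.064)^(1/3) = (16.5939)^(1/3) ≈ 2.5506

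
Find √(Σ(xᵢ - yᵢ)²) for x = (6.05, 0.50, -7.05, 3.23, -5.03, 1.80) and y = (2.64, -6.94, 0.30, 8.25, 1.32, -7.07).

√(Σ(x_i - y_i)²) = √((6.05 - 2.64)² + (0.5 - (-6.94))² + (-7.05 - 0.3)² + (3.23 - 8.25)² + (-5.03 - 1.32)² + (1.8 - (-7.07))²)
= √(3.41² + 7.44² + (-7.35)² + (-5.02)² + (-6.35)² + 8.87²) = √(11.6281 + 55.3536 + 54.0225 + 25.2004 + 40.3225 + 78.6769) = √265.204 ≈ 16.2851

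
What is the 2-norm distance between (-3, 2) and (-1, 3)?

(Σ|x_i - y_i|^2)^(1/2) = (|-3 - (-1)|^2 + |2 - 3|^2)^(1/2)
= (2^2 + 1^2)^(1/2) = (4 + 1)^(1/2) = (5)^(1/2) ≈ 2.2361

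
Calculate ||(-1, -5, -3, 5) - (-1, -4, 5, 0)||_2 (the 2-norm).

(Σ|x_i - y_i|^2)^(1/2) = (|-1 - (-1)|^2 + |-5 - (-4)|^2 + |-3 - 5|^2 + |5 - 0|^2)^(1/2)
= (0^2 + 1^2 + 8^2 + 5^2)^(1/2) = (0 + 1 + 64 + 25)^(1/2) = (90)^(1/2) ≈ 9.4868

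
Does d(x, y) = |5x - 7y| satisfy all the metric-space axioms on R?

No. d fails symmetry: d(3, 1) = |5·3 - 7·1| = |8| = 8, but d(1, 3) = |5·1 - 7·3| = |-16| = 16. Since 8 ≠ 16, d(x,y) ≠ d(y,x) in general.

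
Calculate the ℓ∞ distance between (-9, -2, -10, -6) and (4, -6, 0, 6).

max(|x_i - y_i|) = max(|-9 - 4|, |-2 - (-6)|, |-10 - 0|, |-6 - 6|) = max(13, 4, 10, 12) = 13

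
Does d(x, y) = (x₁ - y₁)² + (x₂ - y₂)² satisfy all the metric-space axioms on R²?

No. The squared Euclidean distance fails the triangle inequality. Counterexample: x = (0, 0), y = (3, 1), z = (6, 2). d(x,z) = 6² + 2² = 40, but d(x,y) + d(y,z) = (3² + 1²) + (3² + 1²) = 10 + 10 = 20. Since 40 > 20, the triangle inequality is violated. (Note: √d, the ordinary Euclidean distance, IS a metric.)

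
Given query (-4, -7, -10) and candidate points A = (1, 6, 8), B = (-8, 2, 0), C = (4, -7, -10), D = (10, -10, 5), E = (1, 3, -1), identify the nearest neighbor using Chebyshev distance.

Distances: d(A) = 18, d(B) = 10, d(C) = 8, d(D) = 15, d(E) = 10. Nearest: C = (4, -7, -10) with distance 8.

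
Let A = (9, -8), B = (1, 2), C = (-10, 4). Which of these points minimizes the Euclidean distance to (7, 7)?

Distances: d(A) ≈ 15.1327, d(B) ≈ 7.8102, d(C) ≈ 17.2627. Nearest: B = (1, 2) with distance 7.8102.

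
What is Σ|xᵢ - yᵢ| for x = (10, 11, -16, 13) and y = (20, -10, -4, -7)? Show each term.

Σ|x_i - y_i| = |10 - 20| + |11 - (-10)| + |-16 - (-4)| + |13 - (-7)| = 10 + 21 + 12 + 20 = 63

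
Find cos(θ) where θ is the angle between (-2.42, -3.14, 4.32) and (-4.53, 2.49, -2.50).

With u = (-2.42, -3.14, 4.32), v = (-4.53, 2.49, -2.50):
u·v = (-2.42)·(-4.53) + (-3.14)·2.49 + 4.32·(-2.5) = 10.9626 + (-7.8186) + (-10.8) = -7.656.
|u| = √((-2.42)² + (-3.14)² + 4.32²) = √(5.8564 + 9.8596 + 18.6624) = √34.3784, |v| = √((-4.53)² + 2.49² + (-2.5)²) = √(20.5209 + 6.2001 + 6.25) = √32.971.
cos θ = (u·v)/(|u||v|) = -7.656/(√34.3784·√32.971) ≈ -0.2274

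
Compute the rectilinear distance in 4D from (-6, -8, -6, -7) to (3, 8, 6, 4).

Σ|x_i - y_i| = |-6 - 3| + |-8 - 8| + |-6 - 6| + |-7 - 4| = 9 + 16 + 12 + 11 = 48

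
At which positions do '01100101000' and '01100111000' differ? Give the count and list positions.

Differing positions: 7. Hamming distance = 1.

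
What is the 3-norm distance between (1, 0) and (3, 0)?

(Σ|x_i - y_i|^3)^(1/3) = (|1 - 3|^3 + |0 - 0|^3)^(1/3)
= (2^3 + 0^3)^(1/3) = (8 + 0)^(1/3) = (8)^(1/3) = 2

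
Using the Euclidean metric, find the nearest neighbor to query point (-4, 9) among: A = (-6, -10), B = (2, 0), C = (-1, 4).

Distances: d(A) ≈ 19.105, d(B) ≈ 10.8167, d(C) ≈ 5.831. Nearest: C = (-1, 4) with distance 5.831.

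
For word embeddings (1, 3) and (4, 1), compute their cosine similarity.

With u = (1, 3), v = (4, 1):
u·v = 1·4 + 3·1 = 4 + 3 = 7.
|u| = √(1² + 3²) = √10, |v| = √(4² + 1²) = √17, so |u||v| = √(10·17) = √170.
cos θ = (u·v)/(|u||v|) = 7/√170 ≈ 0.5369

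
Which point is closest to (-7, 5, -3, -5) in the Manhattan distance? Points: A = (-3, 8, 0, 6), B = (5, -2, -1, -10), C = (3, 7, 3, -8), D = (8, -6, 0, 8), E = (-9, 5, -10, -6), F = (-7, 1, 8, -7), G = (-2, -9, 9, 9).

Distances: d(A) = 21, d(B) = 26, d(C) = 21, d(D) = 42, d(E) = 10, d(F) = 17, d(G) = 45. Nearest: E = (-9, 5, -10, -6) with distance 10.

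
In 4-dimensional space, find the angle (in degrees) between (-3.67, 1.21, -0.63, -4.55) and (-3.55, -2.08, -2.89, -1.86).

With u = (-3.67, 1.21, -0.63, -4.55), v = (-3.55, -2.08, -2.89, -1.86):
u·v = (-3.67)·(-3.55) + 1.21·(-2.08) + (-0.63)·(-2.89) + (-4.55)·(-1.86) = 13.0285 + (-2.5168) + 1.8207 + 8.463 = 20.7954.
|u| = √((-3.67)² + 1.21² + (-0.63)² + (-4.55)²) = √(13.4689 + 1.4641 + 0.3969 + 20.7025) = √36.0324, |v| = √((-3.55)² + (-2.08)² + (-2.89)² + (-1.86)²) = √(12.6025 + 4.3264 + 8.3521 + 3.4596) = √28.7406.
cos θ = (u·v)/(|u||v|) = 20.7954/(√36.0324·√28.7406) ≈ 0.646209
θ = arccos(0.646209) ≈ 49.74°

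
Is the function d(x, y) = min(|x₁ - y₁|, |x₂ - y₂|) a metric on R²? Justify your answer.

No. d fails identity of indiscernibles: take x = (2, 0) and y = (2, 3). Then d(x,y) = min(|2 - 2|, |0 - 3|) = min(0, 3) = 0, yet x ≠ y.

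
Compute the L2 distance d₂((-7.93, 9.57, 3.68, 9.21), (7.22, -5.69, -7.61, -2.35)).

√(Σ(x_i - y_i)²) = √((-7.93 - 7.22)² + (9.57 - (-5.69))² + (3.68 - (-7.61))² + (9.21 - (-2.35))²)
= √((-15.15)² + 15.26² + 11.29² + 11.56²) = √(229.5225 + 232.8676 + 127.4641 + 133.6336) = √723.4878 ≈ 26.8977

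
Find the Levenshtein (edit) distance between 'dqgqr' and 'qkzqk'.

Let D[i][j] be the edit distance between the first i characters of 'dqgqr' and the first j characters of 'qkzqk', with D[i][0] = i, D[0][j] = j, and D[i][j] = D[i-1][j-1] if the characters match, else 1 + min(D[i-1][j], D[i][j-1], D[i-1][j-1]). Filling the table (rows: prefixes of 'dqgqr', columns: prefixes of 'qkzqk'):
     ε  q  k  z  q  k
  ε  0  1  2  3  4  5
  d  1  1  2  3  4  5
  q  2  1  2  3  3  4
  g  3  2  2  3  4  4
  q  4  3  3  3  3  4
  r  5  4  4  4  4  4
The bottom-right entry gives D[5][5] = 4, so no sequence of fewer than 4 edits works. Backtracking through the table gives one optimal edit sequence (4 edits):
  dqgqr → qqgqr (sub d→q @1)
  qqgqr → qkgqr (sub q→k @2)
  qkgqr → qkzqr (sub g→z @3)
  qkzqr → qkzqk (sub r→k @5)
Edit distance = 4.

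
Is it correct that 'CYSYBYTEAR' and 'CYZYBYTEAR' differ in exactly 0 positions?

Differing positions: 3. Hamming distance = 1, so the claim that d_H = 0 is false.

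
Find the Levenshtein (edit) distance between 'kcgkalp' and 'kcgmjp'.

Let D[i][j] be the edit distance between the first i characters of 'kcgkalp' and the first j characters of 'kcgmjp', with D[i][0] = i, D[0][j] = j, and D[i][j] = D[i-1][j-1] if the characters match, else 1 + min(D[i-1][j], D[i][j-1], D[i-1][j-1]). Filling the table (rows: prefixes of 'kcgkalp', columns: prefixes of 'kcgmjp'):
     ε  k  c  g  m  j  p
  ε  0  1  2  3  4  5  6
  k  1  0  1  2  3  4  5
  c  2  1  0  1  2  3  4
  g  3  2  1  0  1  2  3
  k  4  3  2  1  1  2  3
  a  5  4  3  2  2  2  3
  l  6  5  4  3  3  3  3
  p  7  6  5  4  4  4  3
The bottom-right entry gives D[7][6] = 3, so no sequence of fewer than 3 edits works. Backtracking through the table gives one optimal edit sequence (3 edits):
  kcgkalp → kcgalp (del k @4)
  kcgalp → kcgmlp (sub a→m @4)
  kcgmlp → kcgmjp (sub l→j @5)
Edit distance = 3.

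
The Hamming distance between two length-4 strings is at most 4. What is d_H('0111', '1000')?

Differing positions: 1, 2, 3, 4. Hamming distance = 4. The maximum possible Hamming distance for length-4 strings is 4, so d_H/4 = 4/4 = 1.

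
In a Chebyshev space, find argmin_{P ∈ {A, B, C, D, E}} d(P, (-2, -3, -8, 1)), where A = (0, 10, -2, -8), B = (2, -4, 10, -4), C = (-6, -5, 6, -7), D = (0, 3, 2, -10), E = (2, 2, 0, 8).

Distances: d(A) = 13, d(B) = 18, d(C) = 14, d(D) = 11, d(E) = 8. Nearest: E = (2, 2, 0, 8) with distance 8.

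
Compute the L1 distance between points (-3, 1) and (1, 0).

Σ|x_i - y_i| = |-3 - 1| + |1 - 0| = 4 + 1 = 5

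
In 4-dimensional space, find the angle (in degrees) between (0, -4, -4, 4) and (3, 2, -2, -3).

With u = (0, -4, -4, 4), v = (3, 2, -2, -3):
u·v = 0·3 + (-4)·2 + (-4)·(-2) + 4·(-3) = 0 + (-8) + 8 + (-12) = -12.
|u| = √(0² + (-4)² + (-4)² + 4²) = √48, |v| = √(3² + 2² + (-2)² + (-3)²) = √26, so |u||v| = √(48·26) = √1248.
cos θ = (u·v)/(|u||v|) = -12/√1248 ≈ -0.339683
θ = arccos(-0.339683) ≈ 109.86°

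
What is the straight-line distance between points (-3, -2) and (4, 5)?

√(Σ(x_i - y_i)²) = √((-3 - 4)² + (-2 - 5)²)
= √((-7)² + (-7)²) = √(49 + 49) = √98 ≈ 9.8995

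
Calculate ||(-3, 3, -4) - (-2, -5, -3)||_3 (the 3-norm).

(Σ|x_i - y_i|^3)^(1/3) = (|-3 - (-2)|^3 + |3 - (-5)|^3 + |-4 - (-3)|^3)^(1/3)
= (1^3 + 8^3 + 1^3)^(1/3) = (1 + 512 + 1)^(1/3) = (514)^(1/3) ≈ 8.0104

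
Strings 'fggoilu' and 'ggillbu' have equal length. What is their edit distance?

Let D[i][j] be the edit distance between the first i characters of 'fggoilu' and the first j characters of 'ggillbu', with D[i][0] = i, D[0][j] = j, and D[i][j] = D[i-1][j-1] if the characters match, else 1 + min(D[i-1][j], D[i][j-1], D[i-1][j-1]). Filling the table (rows: prefixes of 'fggoilu', columns: prefixes of 'ggillbu'):
     ε  g  g  i  l  l  b  u
  ε  0  1  2  3  4  5  6  7
  f  1  1  2  3  4  5  6  7
  g  2  1  1  2  3  4  5  6
  g  3  2  1  2  3  4  5  6
  o  4  3  2  2  3  4  5  6
  i  5  4  3  2  3  4  5  6
  l  6  5  4  3  2  3  4  5
  u  7  6  5  4  3  3  4  4
The bottom-right entry gives D[7][7] = 4, so no sequence of fewer than 4 edits works. Backtracking through the table gives one optimal edit sequence (4 edits):
  fggoilu → ggoilu (del f @1)
  ggoilu → ggiilu (sub o→i @3)
  ggiilu → ggillu (sub i→l @4)
  ggillu → ggillbu (ins b @6)
Edit distance = 4.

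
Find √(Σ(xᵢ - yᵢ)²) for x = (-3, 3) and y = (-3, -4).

√(Σ(x_i - y_i)²) = √((-3 - (-3))² + (3 - (-4))²)
= √(0² + 7²) = √(0 + 49) = √49 = 7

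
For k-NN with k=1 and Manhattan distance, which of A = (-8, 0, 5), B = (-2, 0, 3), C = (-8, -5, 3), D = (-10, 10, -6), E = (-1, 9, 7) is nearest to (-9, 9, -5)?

Distances: d(A) = 20, d(B) = 24, d(C) = 23, d(D) = 3, d(E) = 20. Nearest: D = (-10, 10, -6) with distance 3.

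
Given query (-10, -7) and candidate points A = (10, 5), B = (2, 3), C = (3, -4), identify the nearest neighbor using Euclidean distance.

Distances: d(A) ≈ 23.3238, d(B) ≈ 15.6205, d(C) ≈ 13.3417. Nearest: C = (3, -4) with distance 13.3417.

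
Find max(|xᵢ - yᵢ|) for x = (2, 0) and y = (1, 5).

max(|x_i - y_i|) = max(|2 - 1|, |0 - 5|) = max(1, 5) = 5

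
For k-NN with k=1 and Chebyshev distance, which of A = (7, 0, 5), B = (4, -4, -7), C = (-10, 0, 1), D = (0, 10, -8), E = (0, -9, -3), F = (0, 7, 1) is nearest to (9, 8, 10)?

Distances: d(A) = 8, d(B) = 17, d(C) = 19, d(D) = 18, d(E) = 17, d(F) = 9. Nearest: A = (7, 0, 5) with distance 8.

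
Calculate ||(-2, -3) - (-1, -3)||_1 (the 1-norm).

Σ|x_i - y_i| = |-2 - (-1)| + |-3 - (-3)| = 1 + 0 = 1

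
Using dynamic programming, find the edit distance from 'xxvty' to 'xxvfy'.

Let D[i][j] be the edit distance between the first i characters of 'xxvty' and the first j characters of 'xxvfy', with D[i][0] = i, D[0][j] = j, and D[i][j] = D[i-1][j-1] if the characters match, else 1 + min(D[i-1][j], D[i][j-1], D[i-1][j-1]). Filling the table (rows: prefixes of 'xxvty', columns: prefixes of 'xxvfy'):
     ε  x  x  v  f  y
  ε  0  1  2  3  4  5
  x  1  0  1  2  3  4
  x  2  1  0  1  2  3
  v  3  2  1  0  1  2
  t  4  3  2  1  1  2
  y  5  4  3  2  2  1
The bottom-right entry gives D[5][5] = 1, so no sequence of fewer than 1 edit works. Backtracking through the table gives one optimal edit sequence (1 edit):
  xxvty → xxvfy (sub t→f @4)
Edit distance = 1.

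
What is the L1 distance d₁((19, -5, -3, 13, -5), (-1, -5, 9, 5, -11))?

Σ|x_i - y_i| = |19 - (-1)| + |-5 - (-5)| + |-3 - 9| + |13 - 5| + |-5 - (-11)| = 20 + 0 + 12 + 8 + 6 = 46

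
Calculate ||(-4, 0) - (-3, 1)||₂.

√(Σ(x_i - y_i)²) = √((-4 - (-3))² + (0 - 1)²)
= √((-1)² + (-1)²) = √(1 + 1) = √2 ≈ 1.4142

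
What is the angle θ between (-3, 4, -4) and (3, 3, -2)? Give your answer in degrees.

With u = (-3, 4, -4), v = (3, 3, -2):
u·v = (-3)·3 + 4·3 + (-4)·(-2) = (-9) + 12 + 8 = 11.
|u| = √((-3)² + 4² + (-4)²) = √41, |v| = √(3² + 3² + (-2)²) = √22, so |u||v| = √(41·22) = √902.
cos θ = (u·v)/(|u||v|) = 11/√902 ≈ 0.36626
θ = arccos(0.36626) ≈ 68.51°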